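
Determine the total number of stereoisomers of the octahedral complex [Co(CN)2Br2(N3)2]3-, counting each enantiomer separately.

6

An octahedron has six vertices in three trans pairs; every non-trans pair is cis.
The distinct arrangements are (5 in all): CN trans, Br trans, N3 trans; CN cis, Br trans, N3 cis; CN cis, Br cis, N3 trans; CN cis, Br cis, N3 cis (chiral); CN trans, Br cis, N3 cis.
One of these lacks any improper symmetry element and so occurs as an enantiomeric pair, giving 5 + 1 = 6 stereoisomers in total.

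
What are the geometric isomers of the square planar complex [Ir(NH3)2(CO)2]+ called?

In a square planar complex each vertex has one trans partner and two cis neighbours.
There are 2 geometric isomers: NH3 cis; NH3 trans.

cis and trans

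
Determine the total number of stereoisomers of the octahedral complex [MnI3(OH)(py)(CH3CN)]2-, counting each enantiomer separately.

5

The six octahedral sites form three mutually perpendicular trans pairs.
There are 4 geometric isomers: I mer (3 arrangements); I fac (chiral).
One of these lacks any improper symmetry element and so occurs as an enantiomeric pair, giving 4 + 1 = 5 stereoisomers in total.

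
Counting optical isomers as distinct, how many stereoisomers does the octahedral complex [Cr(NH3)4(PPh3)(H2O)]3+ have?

Working through the distinct placements yields 2 geometric isomers: PPh3 and H2O mutually cis; PPh3 and H2O mutually trans.
Each arrangement has an internal mirror plane or centre of symmetry, so none is chiral.

2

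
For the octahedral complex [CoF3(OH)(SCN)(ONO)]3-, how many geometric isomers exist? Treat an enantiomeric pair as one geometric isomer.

In an octahedral complex each vertex has one trans partner and four cis neighbours.
Systematic placement gives 4 geometric isomers: F mer (3 arrangements); F fac (chiral).

4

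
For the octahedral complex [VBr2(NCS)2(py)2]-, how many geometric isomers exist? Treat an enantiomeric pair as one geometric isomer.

5

The six octahedral sites form three mutually perpendicular trans pairs.
The distinct arrangements are (5 in all): Br trans, NCS trans, py trans; Br trans, NCS cis, py cis; Br cis, NCS cis, py trans; Br cis, NCS cis, py cis (chiral); Br cis, NCS trans, py cis.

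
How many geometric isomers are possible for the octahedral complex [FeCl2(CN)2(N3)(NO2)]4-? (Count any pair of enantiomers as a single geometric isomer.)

6

An octahedron has six vertices in three trans pairs; every non-trans pair is cis.
Working through the distinct placements yields 6 geometric isomers: Cl trans, CN trans; Cl cis, CN trans; Cl cis, CN cis (3 arrangements, 2 chiral); Cl trans, CN cis.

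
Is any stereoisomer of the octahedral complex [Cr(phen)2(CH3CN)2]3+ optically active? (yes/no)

In an octahedral complex each vertex has one trans partner and four cis neighbours.
Each phen is bidentate and must span two cis positions.
There are 2 geometric isomers: CH3CN trans; CH3CN cis (chiral).
One of these lacks any improper symmetry element and so occurs as an enantiomeric pair, giving 2 + 1 = 3 stereoisomers in total.

yes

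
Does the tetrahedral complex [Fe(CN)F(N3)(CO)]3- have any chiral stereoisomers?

yes

All four vertices of a tetrahedron are equivalent and mutually adjacent, so cis/trans isomerism cannot arise.
Only one geometric arrangement is possible; it has no improper symmetry element, so it exists as a pair of enantiomers (2 stereoisomers).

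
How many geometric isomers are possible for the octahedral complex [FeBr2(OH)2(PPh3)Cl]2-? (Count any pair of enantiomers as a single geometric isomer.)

6

The six octahedral sites form three mutually perpendicular trans pairs.
There are 6 geometric isomers: Br trans, OH cis; Br trans, OH trans; Br cis, OH cis (3 arrangements, 2 chiral); Br cis, OH trans.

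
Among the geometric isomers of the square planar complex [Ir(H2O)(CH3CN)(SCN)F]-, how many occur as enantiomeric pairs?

There are 3 geometric isomers: (CH3CN/H2O trans, F/SCN trans); (CH3CN/SCN trans, F/H2O trans); (CH3CN/F trans, H2O/SCN trans).
Each arrangement has an internal mirror plane or centre of symmetry, so none is chiral.

0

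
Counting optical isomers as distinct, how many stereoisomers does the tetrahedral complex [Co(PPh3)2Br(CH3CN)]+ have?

In a tetrahedral complex all four positions are equivalent and every pair of ligands is adjacent — there is no cis/trans distinction.
Only one geometric arrangement is possible.

1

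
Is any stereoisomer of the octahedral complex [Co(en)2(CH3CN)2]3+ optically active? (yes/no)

An octahedron has six vertices in three trans pairs; every non-trans pair is cis.
Each en is bidentate and must span two cis positions.
The distinct arrangements are (2 in all): CH3CN trans; CH3CN cis (chiral).
One of these lacks any improper symmetry element and so occurs as an enantiomeric pair, giving 2 + 1 = 3 stereoisomers in total.

yes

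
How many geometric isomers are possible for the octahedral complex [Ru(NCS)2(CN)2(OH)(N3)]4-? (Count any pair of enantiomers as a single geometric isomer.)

There are 6 geometric isomers: NCS cis, CN trans; NCS trans, CN trans; NCS cis, CN cis (3 arrangements, 2 chiral); NCS trans, CN cis.

6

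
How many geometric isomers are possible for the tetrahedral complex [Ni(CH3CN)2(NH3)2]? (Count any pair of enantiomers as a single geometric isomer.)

In a tetrahedral complex all four positions are equivalent and every pair of ligands is adjacent — there is no cis/trans distinction.
Only one geometric arrangement is possible.

1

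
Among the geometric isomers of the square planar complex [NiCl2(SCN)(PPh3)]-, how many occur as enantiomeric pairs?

In a square planar complex each vertex has one trans partner and two cis neighbours.
Working through the distinct placements yields 2 geometric isomers: Cl cis; Cl trans.
Each arrangement has an internal mirror plane or centre of symmetry, so none is chiral.

0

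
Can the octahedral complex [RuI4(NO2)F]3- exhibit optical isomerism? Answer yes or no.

no

The six octahedral sites form three mutually perpendicular trans pairs.
There are 2 geometric isomers: NO2 and F mutually cis; NO2 and F mutually trans.
Each arrangement has an internal mirror plane or centre of symmetry, so none is chiral.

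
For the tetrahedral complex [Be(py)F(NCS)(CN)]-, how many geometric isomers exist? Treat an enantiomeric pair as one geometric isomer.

1

In a tetrahedral complex all four positions are equivalent and every pair of ligands is adjacent — there is no cis/trans distinction.
Only one geometric arrangement is possible; it has no improper symmetry element, so it exists as a pair of enantiomers (2 stereoisomers).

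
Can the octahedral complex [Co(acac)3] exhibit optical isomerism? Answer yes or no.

yes

An octahedron has six vertices in three trans pairs; every non-trans pair is cis.
Each acac is bidentate and must span two cis positions.
Only one geometric arrangement is possible; it has no improper symmetry element, so it exists as a pair of enantiomers (2 stereoisomers).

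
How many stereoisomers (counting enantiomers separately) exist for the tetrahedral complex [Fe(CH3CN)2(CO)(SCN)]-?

1

All four vertices of a tetrahedron are equivalent and mutually adjacent, so cis/trans isomerism cannot arise.
Only one geometric arrangement is possible.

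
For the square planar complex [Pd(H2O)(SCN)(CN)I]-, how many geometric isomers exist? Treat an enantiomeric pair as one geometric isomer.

Systematic placement gives 3 geometric isomers: (CN/I trans, H2O/SCN trans); (CN/SCN trans, H2O/I trans); (CN/H2O trans, I/SCN trans).

3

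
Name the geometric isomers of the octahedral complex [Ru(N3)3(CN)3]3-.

fac and mer

The six octahedral sites form three mutually perpendicular trans pairs.
Working through the distinct placements yields 2 geometric isomers: N3 mer; N3 fac.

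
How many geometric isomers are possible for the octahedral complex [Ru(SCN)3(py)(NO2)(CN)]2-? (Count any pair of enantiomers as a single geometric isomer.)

4

An octahedron has six vertices in three trans pairs; every non-trans pair is cis.
Working through the distinct placements yields 4 geometric isomers: SCN mer (3 arrangements); SCN fac (chiral).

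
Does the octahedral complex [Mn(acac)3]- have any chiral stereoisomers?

In an octahedral complex each vertex has one trans partner and four cis neighbours.
Each acac is bidentate and must span two cis positions.
Only one geometric arrangement is possible; it has no improper symmetry element, so it exists as a pair of enantiomers (2 stereoisomers).

yes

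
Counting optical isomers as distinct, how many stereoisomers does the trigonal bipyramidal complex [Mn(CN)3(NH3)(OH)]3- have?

A trigonal bipyramid has two axial and three equatorial sites, which are chemically inequivalent.
The distinct arrangements are (4 in all): NH3 equatorial, OH equatorial; NH3 axial, OH equatorial; NH3 equatorial, OH axial; NH3 axial, OH axial.
Each arrangement has an internal mirror plane or centre of symmetry, so none is chiral.

4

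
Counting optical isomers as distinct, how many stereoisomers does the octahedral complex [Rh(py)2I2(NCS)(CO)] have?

In an octahedral complex each vertex has one trans partner and four cis neighbours.
Systematic placement gives 6 geometric isomers: py trans, I cis; py cis, I cis (3 arrangements, 2 chiral); py trans, I trans; py cis, I trans.
Of these, 2 lack any improper symmetry element and so occur as enantiomeric pairs, giving 6 + 2 = 8 stereoisomers in total.

8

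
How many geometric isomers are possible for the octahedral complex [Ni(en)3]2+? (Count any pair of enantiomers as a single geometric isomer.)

The six octahedral sites form three mutually perpendicular trans pairs.
Each en is bidentate and must span two cis positions.
Only one geometric arrangement is possible; it has no improper symmetry element, so it exists as a pair of enantiomers (2 stereoisomers).

1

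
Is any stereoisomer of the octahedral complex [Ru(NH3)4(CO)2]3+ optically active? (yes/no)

Systematic placement gives 2 geometric isomers: CO trans; CO cis.
Each arrangement has an internal mirror plane or centre of symmetry, so none is chiral.

no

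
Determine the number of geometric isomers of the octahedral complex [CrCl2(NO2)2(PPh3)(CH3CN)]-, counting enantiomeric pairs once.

6

In an octahedral complex each vertex has one trans partner and four cis neighbours.
The distinct arrangements are (6 in all): Cl cis, NO2 cis (3 arrangements, 2 chiral); Cl cis, NO2 trans; Cl trans, NO2 cis; Cl trans, NO2 trans.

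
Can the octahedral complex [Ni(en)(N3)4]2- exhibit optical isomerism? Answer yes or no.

An octahedron has six vertices in three trans pairs; every non-trans pair is cis.
Each en is bidentate and must span two cis positions.
Only one geometric arrangement is possible.

no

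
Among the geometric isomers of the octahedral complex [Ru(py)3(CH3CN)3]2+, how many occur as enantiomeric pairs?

An octahedron has six vertices in three trans pairs; every non-trans pair is cis.
Working through the distinct placements yields 2 geometric isomers: py mer; py fac.
Each arrangement has an internal mirror plane or centre of symmetry, so none is chiral.

0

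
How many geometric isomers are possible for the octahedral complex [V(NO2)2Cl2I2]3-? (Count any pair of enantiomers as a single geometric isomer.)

An octahedron has six vertices in three trans pairs; every non-trans pair is cis.
The distinct arrangements are (5 in all): NO2 trans, Cl trans, I trans; NO2 cis, Cl trans, I cis; NO2 trans, Cl cis, I cis; NO2 cis, Cl cis, I cis (chiral); NO2 cis, Cl cis, I trans.

5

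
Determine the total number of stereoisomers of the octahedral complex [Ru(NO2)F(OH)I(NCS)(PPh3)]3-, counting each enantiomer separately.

The six octahedral sites form three mutually perpendicular trans pairs.
Placing the ligands in turn and identifying arrangements related by rotation or reflection leaves 15 distinct geometric isomers.
Of these, 15 lack any improper symmetry element and so occur as enantiomeric pairs, giving 15 + 15 = 30 stereoisomers in total.

30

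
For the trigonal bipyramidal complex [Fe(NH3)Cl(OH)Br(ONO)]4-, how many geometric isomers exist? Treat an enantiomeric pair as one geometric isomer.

10

In a trigonal bipyramid the two axial positions differ from the three equatorial ones.
Systematic enumeration (placing each ligand type in turn and discarding arrangements equivalent by rotation or reflection) gives 10 geometric isomers.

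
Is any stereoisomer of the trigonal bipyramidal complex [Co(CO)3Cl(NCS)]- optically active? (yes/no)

In a trigonal bipyramid the two axial positions differ from the three equatorial ones.
There are 4 geometric isomers: Cl equatorial, NCS equatorial; Cl axial, NCS equatorial; Cl equatorial, NCS axial; Cl axial, NCS axial.
Each arrangement has an internal mirror plane or centre of symmetry, so none is chiral.

no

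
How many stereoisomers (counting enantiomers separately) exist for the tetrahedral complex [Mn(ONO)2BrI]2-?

1

All four vertices of a tetrahedron are equivalent and mutually adjacent, so cis/trans isomerism cannot arise.
Only one geometric arrangement is possible.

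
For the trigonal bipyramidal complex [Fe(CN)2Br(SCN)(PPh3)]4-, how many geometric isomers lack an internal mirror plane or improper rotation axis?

3

A trigonal bipyramid has two axial and three equatorial sites, which are chemically inequivalent.
Systematic enumeration (placing each ligand type in turn and discarding arrangements equivalent by rotation or reflection) gives 7 geometric isomers.
Of these, 3 lack any improper symmetry element and so occur as enantiomeric pairs, giving 7 + 3 = 10 stereoisomers in total.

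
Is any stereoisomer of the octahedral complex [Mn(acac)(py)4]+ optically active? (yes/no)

The six octahedral sites form three mutually perpendicular trans pairs.
Each acac is bidentate and must span two cis positions.
Only one geometric arrangement is possible.

no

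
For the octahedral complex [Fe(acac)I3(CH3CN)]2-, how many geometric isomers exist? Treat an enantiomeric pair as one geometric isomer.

An octahedron has six vertices in three trans pairs; every non-trans pair is cis.
Each acac is bidentate and must span two cis positions.
Systematic placement gives 2 geometric isomers: I fac; I mer.

2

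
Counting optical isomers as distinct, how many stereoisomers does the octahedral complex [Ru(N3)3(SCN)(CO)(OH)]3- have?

5

In an octahedral complex each vertex has one trans partner and four cis neighbours.
Working through the distinct placements yields 4 geometric isomers: N3 mer (3 arrangements); N3 fac (chiral).
One of these lacks any improper symmetry element and so occurs as an enantiomeric pair, giving 4 + 1 = 5 stereoisomers in total.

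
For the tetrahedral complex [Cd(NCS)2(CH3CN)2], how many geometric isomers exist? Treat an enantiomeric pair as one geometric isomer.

All four vertices of a tetrahedron are equivalent and mutually adjacent, so cis/trans isomerism cannot arise.
Only one geometric arrangement is possible.

1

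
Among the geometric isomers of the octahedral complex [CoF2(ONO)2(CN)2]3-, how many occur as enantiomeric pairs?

An octahedron has six vertices in three trans pairs; every non-trans pair is cis.
The distinct arrangements are (5 in all): F trans, ONO trans, CN trans; F cis, ONO cis, CN trans; F cis, ONO trans, CN cis; F cis, ONO cis, CN cis (chiral); F trans, ONO cis, CN cis.
One of these lacks any improper symmetry element and so occurs as an enantiomeric pair, giving 5 + 1 = 6 stereoisomers in total.

1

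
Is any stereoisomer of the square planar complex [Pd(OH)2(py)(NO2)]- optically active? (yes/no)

In a square planar complex each vertex has one trans partner and two cis neighbours.
There are 2 geometric isomers: OH cis; OH trans.
Each arrangement has an internal mirror plane or centre of symmetry, so none is chiral.

no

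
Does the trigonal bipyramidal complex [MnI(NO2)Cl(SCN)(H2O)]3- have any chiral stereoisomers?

yes

Placing the ligands in turn and identifying arrangements related by rotation or reflection leaves 10 distinct geometric isomers.
Of these, 10 lack any improper symmetry element and so occur as enantiomeric pairs, giving 10 + 10 = 20 stereoisomers in total.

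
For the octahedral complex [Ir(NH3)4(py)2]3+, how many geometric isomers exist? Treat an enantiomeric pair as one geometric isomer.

2

An octahedron has six vertices in three trans pairs; every non-trans pair is cis.
The distinct arrangements are (2 in all): py trans; py cis.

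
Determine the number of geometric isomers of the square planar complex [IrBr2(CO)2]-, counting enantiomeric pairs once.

2

A square has two trans pairs of vertices; adjacent vertices are cis.
Systematic placement gives 2 geometric isomers: Br cis; Br trans.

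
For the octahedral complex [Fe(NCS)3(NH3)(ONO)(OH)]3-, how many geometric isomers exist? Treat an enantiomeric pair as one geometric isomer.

In an octahedral complex each vertex has one trans partner and four cis neighbours.
Working through the distinct placements yields 4 geometric isomers: NCS mer (3 arrangements); NCS fac (chiral).

4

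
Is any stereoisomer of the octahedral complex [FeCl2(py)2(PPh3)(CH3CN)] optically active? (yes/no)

In an octahedral complex each vertex has one trans partner and four cis neighbours.
Systematic placement gives 6 geometric isomers: Cl cis, py trans; Cl cis, py cis (3 arrangements, 2 chiral); Cl trans, py trans; Cl trans, py cis.
Of these, 2 lack any improper symmetry element and so occur as enantiomeric pairs, giving 6 + 2 = 8 stereoisomers in total.

yes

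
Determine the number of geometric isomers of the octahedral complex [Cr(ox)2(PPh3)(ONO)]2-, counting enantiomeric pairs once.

2

In an octahedral complex each vertex has one trans partner and four cis neighbours.
Each ox is bidentate and must span two cis positions.
The distinct arrangements are (2 in all): PPh3 and ONO mutually trans; PPh3 and ONO mutually cis (chiral).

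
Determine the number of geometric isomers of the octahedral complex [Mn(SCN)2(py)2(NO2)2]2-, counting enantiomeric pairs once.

The distinct arrangements are (5 in all): SCN trans, py trans, NO2 trans; SCN cis, py cis, NO2 trans; SCN cis, py trans, NO2 cis; SCN cis, py cis, NO2 cis (chiral); SCN trans, py cis, NO2 cis.

5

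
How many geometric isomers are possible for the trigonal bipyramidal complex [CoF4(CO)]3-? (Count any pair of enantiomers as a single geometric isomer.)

There are 2 geometric isomers: CO axial; CO equatorial.

2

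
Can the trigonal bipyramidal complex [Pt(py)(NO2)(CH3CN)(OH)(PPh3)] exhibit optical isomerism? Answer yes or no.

In a trigonal bipyramid the two axial positions differ from the three equatorial ones.
Placing the ligands in turn and identifying arrangements related by rotation or reflection leaves 10 distinct geometric isomers.
Of these, 10 lack any improper symmetry element and so occur as enantiomeric pairs, giving 10 + 10 = 20 stereoisomers in total.

yes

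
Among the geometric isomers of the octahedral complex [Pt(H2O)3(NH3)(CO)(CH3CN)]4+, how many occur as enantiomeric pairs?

The six octahedral sites form three mutually perpendicular trans pairs.
There are 4 geometric isomers: H2O mer (3 arrangements); H2O fac (chiral).
One of these lacks any improper symmetry element and so occurs as an enantiomeric pair, giving 4 + 1 = 5 stereoisomers in total.

1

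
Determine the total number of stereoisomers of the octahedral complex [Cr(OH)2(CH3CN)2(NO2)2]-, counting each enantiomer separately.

6

In an octahedral complex each vertex has one trans partner and four cis neighbours.
Systematic placement gives 5 geometric isomers: OH trans, CH3CN trans, NO2 trans; OH cis, CH3CN trans, NO2 cis; OH trans, CH3CN cis, NO2 cis; OH cis, CH3CN cis, NO2 cis (chiral); OH cis, CH3CN cis, NO2 trans.
One of these lacks any improper symmetry element and so occurs as an enantiomeric pair, giving 5 + 1 = 6 stereoisomers in total.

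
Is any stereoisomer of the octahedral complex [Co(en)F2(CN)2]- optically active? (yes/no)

An octahedron has six vertices in three trans pairs; every non-trans pair is cis.
Each en is bidentate and must span two cis positions.
Working through the distinct placements yields 3 geometric isomers: F cis, CN trans; F cis, CN cis (chiral); F trans, CN cis.
One of these lacks any improper symmetry element and so occurs as an enantiomeric pair, giving 3 + 1 = 4 stereoisomers in total.

yes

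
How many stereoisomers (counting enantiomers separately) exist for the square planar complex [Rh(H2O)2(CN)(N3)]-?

2

A square has two trans pairs of vertices; adjacent vertices are cis.
There are 2 geometric isomers: H2O cis; H2O trans.
Each arrangement has an internal mirror plane or centre of symmetry, so none is chiral.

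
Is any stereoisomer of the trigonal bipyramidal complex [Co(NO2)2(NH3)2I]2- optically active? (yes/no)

A trigonal bipyramid has two axial and three equatorial sites, which are chemically inequivalent.
Systematic enumeration (placing each ligand type in turn and discarding arrangements equivalent by rotation or reflection) gives 5 geometric isomers.
One of these lacks any improper symmetry element and so occurs as an enantiomeric pair, giving 5 + 1 = 6 stereoisomers in total.

yes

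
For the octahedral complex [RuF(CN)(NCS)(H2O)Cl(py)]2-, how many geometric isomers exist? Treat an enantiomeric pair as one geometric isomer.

15

Exhaustive case analysis gives 15 geometric isomers.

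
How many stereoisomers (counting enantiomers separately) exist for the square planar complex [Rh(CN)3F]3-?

1

In a square planar complex each vertex has one trans partner and two cis neighbours.
Only one geometric arrangement is possible.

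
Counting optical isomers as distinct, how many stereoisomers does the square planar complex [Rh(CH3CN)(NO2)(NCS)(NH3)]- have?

In a square planar complex each vertex has one trans partner and two cis neighbours.
The distinct arrangements are (3 in all): (CH3CN/NH3 trans, NCS/NO2 trans); (CH3CN/NO2 trans, NCS/NH3 trans); (CH3CN/NCS trans, NH3/NO2 trans).
Each arrangement has an internal mirror plane or centre of symmetry, so none is chiral.

3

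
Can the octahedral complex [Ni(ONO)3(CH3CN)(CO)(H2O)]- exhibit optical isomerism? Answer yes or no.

An octahedron has six vertices in three trans pairs; every non-trans pair is cis.
There are 4 geometric isomers: ONO mer (3 arrangements); ONO fac (chiral).
One of these lacks any improper symmetry element and so occurs as an enantiomeric pair, giving 4 + 1 = 5 stereoisomers in total.

yes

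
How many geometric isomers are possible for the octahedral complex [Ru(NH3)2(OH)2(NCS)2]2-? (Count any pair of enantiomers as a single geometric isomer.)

5

The six octahedral sites form three mutually perpendicular trans pairs.
Systematic placement gives 5 geometric isomers: NH3 trans, OH trans, NCS trans; NH3 cis, OH cis, NCS trans; NH3 cis, OH trans, NCS cis; NH3 cis, OH cis, NCS cis (chiral); NH3 trans, OH cis, NCS cis.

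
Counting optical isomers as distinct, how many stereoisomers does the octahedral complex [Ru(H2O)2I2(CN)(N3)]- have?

In an octahedral complex each vertex has one trans partner and four cis neighbours.
There are 6 geometric isomers: H2O cis, I cis (3 arrangements, 2 chiral); H2O cis, I trans; H2O trans, I cis; H2O trans, I trans.
Of these, 2 lack any improper symmetry element and so occur as enantiomeric pairs, giving 6 + 2 = 8 stereoisomers in total.

8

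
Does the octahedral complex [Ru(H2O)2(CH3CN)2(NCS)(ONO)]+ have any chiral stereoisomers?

In an octahedral complex each vertex has one trans partner and four cis neighbours.
There are 6 geometric isomers: H2O trans, CH3CN trans; H2O cis, CH3CN trans; H2O cis, CH3CN cis (3 arrangements, 2 chiral); H2O trans, CH3CN cis.
Of these, 2 lack any improper symmetry element and so occur as enantiomeric pairs, giving 6 + 2 = 8 stereoisomers in total.

yes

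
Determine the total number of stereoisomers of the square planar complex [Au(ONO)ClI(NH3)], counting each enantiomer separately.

3

A square has two trans pairs of vertices; adjacent vertices are cis.
Systematic placement gives 3 geometric isomers: (Cl/NH3 trans, I/ONO trans); (Cl/ONO trans, I/NH3 trans); (Cl/I trans, NH3/ONO trans).
Each arrangement has an internal mirror plane or centre of symmetry, so none is chiral.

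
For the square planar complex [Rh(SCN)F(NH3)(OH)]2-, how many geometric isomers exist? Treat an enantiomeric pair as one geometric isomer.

The distinct arrangements are (3 in all): (F/OH trans, NH3/SCN trans); (F/SCN trans, NH3/OH trans); (F/NH3 trans, OH/SCN trans).

3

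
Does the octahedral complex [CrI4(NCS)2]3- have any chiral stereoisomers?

no

The six octahedral sites form three mutually perpendicular trans pairs.
Systematic placement gives 2 geometric isomers: NCS trans; NCS cis.
Each arrangement has an internal mirror plane or centre of symmetry, so none is chiral.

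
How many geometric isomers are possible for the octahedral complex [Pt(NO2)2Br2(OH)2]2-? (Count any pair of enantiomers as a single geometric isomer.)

An octahedron has six vertices in three trans pairs; every non-trans pair is cis.
Systematic placement gives 5 geometric isomers: NO2 trans, Br trans, OH trans; NO2 cis, Br trans, OH cis; NO2 cis, Br cis, OH trans; NO2 cis, Br cis, OH cis (chiral); NO2 trans, Br cis, OH cis.

5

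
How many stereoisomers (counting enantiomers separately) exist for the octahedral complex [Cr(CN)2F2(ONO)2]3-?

6

Working through the distinct placements yields 5 geometric isomers: CN trans, F trans, ONO trans; CN trans, F cis, ONO cis; CN cis, F cis, ONO trans; CN cis, F cis, ONO cis (chiral); CN cis, F trans, ONO cis.
One of these lacks any improper symmetry element and so occurs as an enantiomeric pair, giving 5 + 1 = 6 stereoisomers in total.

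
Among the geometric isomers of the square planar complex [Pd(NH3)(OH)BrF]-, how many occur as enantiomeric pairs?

In a square planar complex each vertex has one trans partner and two cis neighbours.
The distinct arrangements are (3 in all): (Br/NH3 trans, F/OH trans); (Br/OH trans, F/NH3 trans); (Br/F trans, NH3/OH trans).
Each arrangement has an internal mirror plane or centre of symmetry, so none is chiral.

0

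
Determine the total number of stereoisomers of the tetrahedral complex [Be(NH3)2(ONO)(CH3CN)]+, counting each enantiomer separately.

1

All four vertices of a tetrahedron are equivalent and mutually adjacent, so cis/trans isomerism cannot arise.
Only one geometric arrangement is possible.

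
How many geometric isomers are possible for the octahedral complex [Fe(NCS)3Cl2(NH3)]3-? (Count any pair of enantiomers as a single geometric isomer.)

The six octahedral sites form three mutually perpendicular trans pairs.
Working through the distinct placements yields 3 geometric isomers: NCS mer, Cl trans; NCS fac, Cl cis; NCS mer, Cl cis.

3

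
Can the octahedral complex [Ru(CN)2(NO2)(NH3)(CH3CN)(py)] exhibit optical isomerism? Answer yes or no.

In an octahedral complex each vertex has one trans partner and four cis neighbours.
Exhaustive case analysis gives 9 geometric isomers.
Of these, 6 lack any improper symmetry element and so occur as enantiomeric pairs, giving 9 + 6 = 15 stereoisomers in total.

yes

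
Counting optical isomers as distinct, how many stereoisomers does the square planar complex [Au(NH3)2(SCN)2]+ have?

2

A square has two trans pairs of vertices; adjacent vertices are cis.
Systematic placement gives 2 geometric isomers: NH3 cis; NH3 trans.
Each arrangement has an internal mirror plane or centre of symmetry, so none is chiral.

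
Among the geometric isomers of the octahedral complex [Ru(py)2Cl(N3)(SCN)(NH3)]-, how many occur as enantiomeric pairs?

An octahedron has six vertices in three trans pairs; every non-trans pair is cis.
Systematic enumeration (placing each ligand type in turn and discarding arrangements equivalent by rotation or reflection) gives 9 geometric isomers.
Of these, 6 lack any improper symmetry element and so occur as enantiomeric pairs, giving 9 + 6 = 15 stereoisomers in total.

6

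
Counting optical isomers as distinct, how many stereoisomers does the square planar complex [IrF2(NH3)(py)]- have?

2

Systematic placement gives 2 geometric isomers: F cis; F trans.
Each arrangement has an internal mirror plane or centre of symmetry, so none is chiral.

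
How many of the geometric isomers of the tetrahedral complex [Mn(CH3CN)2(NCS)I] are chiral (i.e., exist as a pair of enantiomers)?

0

Only one geometric arrangement is possible.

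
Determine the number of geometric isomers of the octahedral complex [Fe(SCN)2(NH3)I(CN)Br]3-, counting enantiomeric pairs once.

Exhaustive case analysis gives 9 geometric isomers.

9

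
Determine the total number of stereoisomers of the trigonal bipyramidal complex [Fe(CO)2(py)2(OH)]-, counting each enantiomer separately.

In a trigonal bipyramid the two axial positions differ from the three equatorial ones.
Exhaustive case analysis gives 5 geometric isomers.
One of these lacks any improper symmetry element and so occurs as an enantiomeric pair, giving 5 + 1 = 6 stereoisomers in total.

6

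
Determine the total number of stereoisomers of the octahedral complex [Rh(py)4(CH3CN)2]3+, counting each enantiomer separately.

Systematic placement gives 2 geometric isomers: CH3CN trans; CH3CN cis.
Each arrangement has an internal mirror plane or centre of symmetry, so none is chiral.

2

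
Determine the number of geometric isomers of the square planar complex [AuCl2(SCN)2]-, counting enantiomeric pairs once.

2

A square has two trans pairs of vertices; adjacent vertices are cis.
There are 2 geometric isomers: Cl cis; Cl trans.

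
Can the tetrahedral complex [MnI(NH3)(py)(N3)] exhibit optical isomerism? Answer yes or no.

In a tetrahedral complex all four positions are equivalent and every pair of ligands is adjacent — there is no cis/trans distinction.
Only one geometric arrangement is possible; it has no improper symmetry element, so it exists as a pair of enantiomers (2 stereoisomers).

yes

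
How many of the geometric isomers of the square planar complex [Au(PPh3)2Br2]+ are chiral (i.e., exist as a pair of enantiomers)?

0

Systematic placement gives 2 geometric isomers: PPh3 cis; PPh3 trans.
Each arrangement has an internal mirror plane or centre of symmetry, so none is chiral.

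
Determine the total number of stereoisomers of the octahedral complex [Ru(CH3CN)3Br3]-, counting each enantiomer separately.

There are 2 geometric isomers: CH3CN mer; CH3CN fac.
Each arrangement has an internal mirror plane or centre of symmetry, so none is chiral.

2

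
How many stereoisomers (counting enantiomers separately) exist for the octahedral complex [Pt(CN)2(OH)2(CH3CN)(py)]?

8

Systematic placement gives 6 geometric isomers: CN cis, OH cis (3 arrangements, 2 chiral); CN cis, OH trans; CN trans, OH cis; CN trans, OH trans.
Of these, 2 lack any improper symmetry element and so occur as enantiomeric pairs, giving 6 + 2 = 8 stereoisomers in total.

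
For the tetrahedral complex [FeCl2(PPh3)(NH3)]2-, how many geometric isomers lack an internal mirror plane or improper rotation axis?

All four vertices of a tetrahedron are equivalent and mutually adjacent, so cis/trans isomerism cannot arise.
Only one geometric arrangement is possible.

0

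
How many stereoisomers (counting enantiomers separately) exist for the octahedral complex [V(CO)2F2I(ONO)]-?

8

Working through the distinct placements yields 6 geometric isomers: CO trans, F trans; CO trans, F cis; CO cis, F cis (3 arrangements, 2 chiral); CO cis, F trans.
Of these, 2 lack any improper symmetry element and so occur as enantiomeric pairs, giving 6 + 2 = 8 stereoisomers in total.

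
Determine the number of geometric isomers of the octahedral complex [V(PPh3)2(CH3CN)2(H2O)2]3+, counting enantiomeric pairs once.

5

In an octahedral complex each vertex has one trans partner and four cis neighbours.
Working through the distinct placements yields 5 geometric isomers: PPh3 trans, CH3CN trans, H2O trans; PPh3 cis, CH3CN trans, H2O cis; PPh3 trans, CH3CN cis, H2O cis; PPh3 cis, CH3CN cis, H2O cis (chiral); PPh3 cis, CH3CN cis, H2O trans.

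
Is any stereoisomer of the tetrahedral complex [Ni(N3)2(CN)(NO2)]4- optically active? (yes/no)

In a tetrahedral complex all four positions are equivalent and every pair of ligands is adjacent — there is no cis/trans distinction.
Only one geometric arrangement is possible.

no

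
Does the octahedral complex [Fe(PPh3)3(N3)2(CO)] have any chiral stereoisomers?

The six octahedral sites form three mutually perpendicular trans pairs.
Working through the distinct placements yields 3 geometric isomers: PPh3 mer, N3 cis; PPh3 mer, N3 trans; PPh3 fac, N3 cis.
Each arrangement has an internal mirror plane or centre of symmetry, so none is chiral.

no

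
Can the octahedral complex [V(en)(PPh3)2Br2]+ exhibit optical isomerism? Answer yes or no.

In an octahedral complex each vertex has one trans partner and four cis neighbours.
Each en is bidentate and must span two cis positions.
The distinct arrangements are (3 in all): PPh3 cis, Br trans; PPh3 cis, Br cis (chiral); PPh3 trans, Br cis.
One of these lacks any improper symmetry element and so occurs as an enantiomeric pair, giving 3 + 1 = 4 stereoisomers in total.

yes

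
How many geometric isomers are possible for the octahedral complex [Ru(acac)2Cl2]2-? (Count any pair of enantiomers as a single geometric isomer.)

The six octahedral sites form three mutually perpendicular trans pairs.
Each acac is bidentate and must span two cis positions.
Systematic placement gives 2 geometric isomers: Cl trans; Cl cis (chiral).

2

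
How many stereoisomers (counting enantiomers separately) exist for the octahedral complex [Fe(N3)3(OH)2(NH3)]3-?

There are 3 geometric isomers: N3 mer, OH trans; N3 mer, OH cis; N3 fac, OH cis.
Each arrangement has an internal mirror plane or centre of symmetry, so none is chiral.

3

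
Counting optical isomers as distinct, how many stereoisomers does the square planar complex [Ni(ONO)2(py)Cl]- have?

A square has two trans pairs of vertices; adjacent vertices are cis.
Working through the distinct placements yields 2 geometric isomers: ONO cis; ONO trans.
Each arrangement has an internal mirror plane or centre of symmetry, so none is chiral.

2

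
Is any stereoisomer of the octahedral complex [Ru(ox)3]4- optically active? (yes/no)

An octahedron has six vertices in three trans pairs; every non-trans pair is cis.
Each ox is bidentate and must span two cis positions.
Only one geometric arrangement is possible; it has no improper symmetry element, so it exists as a pair of enantiomers (2 stereoisomers).

yes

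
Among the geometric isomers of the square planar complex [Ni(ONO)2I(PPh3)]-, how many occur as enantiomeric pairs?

A square has two trans pairs of vertices; adjacent vertices are cis.
Systematic placement gives 2 geometric isomers: ONO cis; ONO trans.
Each arrangement has an internal mirror plane or centre of symmetry, so none is chiral.

0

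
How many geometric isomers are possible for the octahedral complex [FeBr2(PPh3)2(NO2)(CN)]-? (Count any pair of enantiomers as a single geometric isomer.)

6

An octahedron has six vertices in three trans pairs; every non-trans pair is cis.
The distinct arrangements are (6 in all): Br trans, PPh3 trans; Br trans, PPh3 cis; Br cis, PPh3 trans; Br cis, PPh3 cis (3 arrangements, 2 chiral).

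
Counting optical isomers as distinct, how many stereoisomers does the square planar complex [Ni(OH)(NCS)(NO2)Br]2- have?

A square has two trans pairs of vertices; adjacent vertices are cis.
There are 3 geometric isomers: (Br/NO2 trans, NCS/OH trans); (Br/OH trans, NCS/NO2 trans); (Br/NCS trans, NO2/OH trans).
Each arrangement has an internal mirror plane or centre of symmetry, so none is chiral.

3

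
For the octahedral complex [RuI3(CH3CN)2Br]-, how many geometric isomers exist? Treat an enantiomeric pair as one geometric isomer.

Working through the distinct placements yields 3 geometric isomers: I mer, CH3CN cis; I mer, CH3CN trans; I fac, CH3CN cis.

3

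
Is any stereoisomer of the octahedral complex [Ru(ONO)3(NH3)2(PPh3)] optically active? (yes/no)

An octahedron has six vertices in three trans pairs; every non-trans pair is cis.
Working through the distinct placements yields 3 geometric isomers: ONO mer, NH3 trans; ONO fac, NH3 cis; ONO mer, NH3 cis.
Each arrangement has an internal mirror plane or centre of symmetry, so none is chiral.

no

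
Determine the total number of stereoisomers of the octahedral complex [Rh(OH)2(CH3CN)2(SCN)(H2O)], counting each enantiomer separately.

An octahedron has six vertices in three trans pairs; every non-trans pair is cis.
Working through the distinct placements yields 6 geometric isomers: OH cis, CH3CN trans; OH trans, CH3CN trans; OH cis, CH3CN cis (3 arrangements, 2 chiral); OH trans, CH3CN cis.
Of these, 2 lack any improper symmetry element and so occur as enantiomeric pairs, giving 6 + 2 = 8 stereoisomers in total.

8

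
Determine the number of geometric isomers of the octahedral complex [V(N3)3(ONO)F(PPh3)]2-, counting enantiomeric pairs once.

4

In an octahedral complex each vertex has one trans partner and four cis neighbours.
There are 4 geometric isomers: N3 mer (3 arrangements); N3 fac (chiral).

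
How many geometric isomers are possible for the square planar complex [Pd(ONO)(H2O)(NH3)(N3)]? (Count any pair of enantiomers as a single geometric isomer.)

In a square planar complex each vertex has one trans partner and two cis neighbours.
There are 3 geometric isomers: (H2O/NH3 trans, N3/ONO trans); (H2O/ONO trans, N3/NH3 trans); (H2O/N3 trans, NH3/ONO trans).

3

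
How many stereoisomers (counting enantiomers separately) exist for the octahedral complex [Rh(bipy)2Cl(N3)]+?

3

In an octahedral complex each vertex has one trans partner and four cis neighbours.
Each bipy is bidentate and must span two cis positions.
Working through the distinct placements yields 2 geometric isomers: Cl and N3 mutually trans; Cl and N3 mutually cis (chiral).
One of these lacks any improper symmetry element and so occurs as an enantiomeric pair, giving 2 + 1 = 3 stereoisomers in total.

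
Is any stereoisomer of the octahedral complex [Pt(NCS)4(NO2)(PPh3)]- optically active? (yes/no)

In an octahedral complex each vertex has one trans partner and four cis neighbours.
Systematic placement gives 2 geometric isomers: NO2 and PPh3 mutually trans; NO2 and PPh3 mutually cis.
Each arrangement has an internal mirror plane or centre of symmetry, so none is chiral.

no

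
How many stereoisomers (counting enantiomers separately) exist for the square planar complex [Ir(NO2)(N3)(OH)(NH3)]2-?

3

In a square planar complex each vertex has one trans partner and two cis neighbours.
The distinct arrangements are (3 in all): (N3/NO2 trans, NH3/OH trans); (N3/OH trans, NH3/NO2 trans); (N3/NH3 trans, NO2/OH trans).
Each arrangement has an internal mirror plane or centre of symmetry, so none is chiral.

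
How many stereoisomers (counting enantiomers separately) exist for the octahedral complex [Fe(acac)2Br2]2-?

The six octahedral sites form three mutually perpendicular trans pairs.
Each acac is bidentate and must span two cis positions.
The distinct arrangements are (2 in all): Br trans; Br cis (chiral).
One of these lacks any improper symmetry element and so occurs as an enantiomeric pair, giving 2 + 1 = 3 stereoisomers in total.

3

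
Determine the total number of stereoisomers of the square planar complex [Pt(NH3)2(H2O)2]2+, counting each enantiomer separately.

2

Systematic placement gives 2 geometric isomers: NH3 cis; NH3 trans.
Each arrangement has an internal mirror plane or centre of symmetry, so none is chiral.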